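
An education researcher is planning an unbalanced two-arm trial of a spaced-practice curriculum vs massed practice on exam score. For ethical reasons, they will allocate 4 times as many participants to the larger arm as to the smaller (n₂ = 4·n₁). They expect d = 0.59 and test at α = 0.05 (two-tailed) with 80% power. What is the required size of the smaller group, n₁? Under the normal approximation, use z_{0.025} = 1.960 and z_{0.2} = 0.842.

With allocation ratio k = n₂/n₁ = 4, Var(x̄₁−x̄₂) = σ²(1/n₁ + 1/(k·n₁)) = σ²·(k+1)/(k·n₁).
So n₁ = (1 + 1/k)·((z_{α/2} + z_β)/d)² = 1.250 × (2.802/0.59)².
n₁ = 1.250 × 22.55 = 28.2.
Round up: n₁ = 29, giving n₂ = 4 × 29 = 116.

n₁ = 29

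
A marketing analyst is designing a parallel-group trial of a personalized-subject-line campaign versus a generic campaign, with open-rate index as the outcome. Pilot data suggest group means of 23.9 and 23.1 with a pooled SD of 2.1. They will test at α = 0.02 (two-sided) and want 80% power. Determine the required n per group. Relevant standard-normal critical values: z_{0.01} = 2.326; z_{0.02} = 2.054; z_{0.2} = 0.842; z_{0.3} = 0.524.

n = 139 per group

Cohen's d = |M₁ − M₂| / SD_pooled = |23.9 − 23.1| / 2.1 = 0.8 / 2.1 = 0.381.
For two independent groups with equal n: n = 2·((z_{α/2} + z_β) / d)².
z_{α/2} + z_β = 2.326 + 0.842 = 3.168.
n = 2 × (3.168 / 0.381)² = 2 × 8.315² = 2 × 69.14 = 138.3.
Round up to the next whole participant.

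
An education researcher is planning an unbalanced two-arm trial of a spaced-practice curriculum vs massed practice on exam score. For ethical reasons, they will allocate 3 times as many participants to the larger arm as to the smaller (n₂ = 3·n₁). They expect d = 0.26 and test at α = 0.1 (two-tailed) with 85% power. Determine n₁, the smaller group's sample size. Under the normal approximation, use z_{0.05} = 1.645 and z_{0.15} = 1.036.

With allocation ratio k = n₂/n₁ = 3, Var(x̄₁−x̄₂) = σ²(1/n₁ + 1/(k·n₁)) = σ²·(k+1)/(k·n₁).
So n₁ = (1 + 1/k)·((z_{α/2} + z_β)/d)² = 1.333 × (2.681/0.26)².
n₁ = 1.333 × 106.33 = 141.8.
Round up: n₁ = 142, giving n₂ = 3 × 142 = 426.

n₁ = 142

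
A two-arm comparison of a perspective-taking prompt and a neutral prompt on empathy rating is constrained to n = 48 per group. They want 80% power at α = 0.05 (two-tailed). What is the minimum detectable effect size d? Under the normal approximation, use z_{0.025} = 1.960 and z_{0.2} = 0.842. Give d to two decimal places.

For two independent groups of n = 48 each: d_min = (z_{α/2} + z_β)·√(2/n).
z-sum = 1.960 + 0.842 = 2.802.
d_min = 2.802 × √(2/48) = 2.802 × 0.2041 = 0.572.

d_min ≈ 0.57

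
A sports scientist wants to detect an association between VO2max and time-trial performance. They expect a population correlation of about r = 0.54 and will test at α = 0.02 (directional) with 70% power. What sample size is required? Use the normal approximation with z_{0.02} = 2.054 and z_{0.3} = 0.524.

n = 22

Fisher's z: C = ½·ln((1+r)/(1−r)) = ½·ln(3.3478) = 0.6042.
n = ((z_{α} + z_β)/C)² + 3.
(2.054 + 0.524) / 0.6042 = 2.578 / 0.6042 = 4.267.
n = 4.267² + 3 = 18.21 + 3 = 21.2.
Round up.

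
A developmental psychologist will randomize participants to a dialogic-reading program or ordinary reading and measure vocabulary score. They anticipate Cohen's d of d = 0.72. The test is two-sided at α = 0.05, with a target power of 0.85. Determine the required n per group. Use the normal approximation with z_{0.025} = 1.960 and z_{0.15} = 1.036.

For two independent groups with equal n: n = 2·((z_{α/2} + z_β) / d)².
z_{α/2} + z_β = 1.960 + 1.036 = 2.996.
n = 2 × (2.996 / 0.72)² = 2 × 4.161² = 2 × 17.31 = 34.6.
Round up to the next whole participant.

n = 35 per group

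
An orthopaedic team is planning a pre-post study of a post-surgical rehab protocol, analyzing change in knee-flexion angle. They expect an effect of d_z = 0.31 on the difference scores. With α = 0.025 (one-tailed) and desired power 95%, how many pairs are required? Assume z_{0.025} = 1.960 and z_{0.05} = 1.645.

For a paired (one-sample on differences) test: n = ((z_{α} + z_β) / d)².
z_{α} + z_β = 1.960 + 1.645 = 3.605.
n = (3.605 / 0.31)² = 11.629² = 135.23.
Round up.

n = 136 pairs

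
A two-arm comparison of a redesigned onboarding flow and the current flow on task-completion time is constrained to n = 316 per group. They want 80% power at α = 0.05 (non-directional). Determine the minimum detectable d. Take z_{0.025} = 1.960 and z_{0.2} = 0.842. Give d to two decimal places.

For two independent groups of n = 316 each: d_min = (z_{α/2} + z_β)·√(2/n).
z-sum = 1.960 + 0.842 = 2.802.
d_min = 2.802 × √(2/316) = 2.802 × 0.0796 = 0.223.

d_min ≈ 0.22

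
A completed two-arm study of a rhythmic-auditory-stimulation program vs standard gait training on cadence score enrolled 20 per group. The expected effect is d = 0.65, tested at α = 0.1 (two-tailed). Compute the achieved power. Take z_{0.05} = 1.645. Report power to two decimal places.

power ≈ 0.66

For two equal groups, power = Φ(d·√(n/2) − z_{α/2}).
d·√(n/2) = 0.65 × √(20/2) = 0.65 × 3.162 = 2.055.
z_β = 2.055 − 1.645 = 0.410.
Power = Φ(0.410) = 0.659.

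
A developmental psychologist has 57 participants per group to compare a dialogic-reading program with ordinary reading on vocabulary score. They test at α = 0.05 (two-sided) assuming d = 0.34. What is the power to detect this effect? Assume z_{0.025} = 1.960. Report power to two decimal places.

For two equal groups, power = Φ(d·√(n/2) − z_{α/2}).
d·√(n/2) = 0.34 × √(57/2) = 0.34 × 5.339 = 1.815.
z_β = 1.815 − 1.960 = -0.145.
Power = Φ(-0.145) = 0.442.

power ≈ 0.44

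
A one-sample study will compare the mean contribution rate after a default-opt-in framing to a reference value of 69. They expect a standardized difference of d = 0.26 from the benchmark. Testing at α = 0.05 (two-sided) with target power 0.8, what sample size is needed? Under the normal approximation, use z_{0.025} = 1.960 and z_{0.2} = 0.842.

For a one-sample test: n = ((z_{α/2} + z_β) / d)².
z_{α/2} + z_β = 1.960 + 0.842 = 2.802.
n = (2.802 / 0.26)² = 10.777² = 116.14.
Round up.

n = 117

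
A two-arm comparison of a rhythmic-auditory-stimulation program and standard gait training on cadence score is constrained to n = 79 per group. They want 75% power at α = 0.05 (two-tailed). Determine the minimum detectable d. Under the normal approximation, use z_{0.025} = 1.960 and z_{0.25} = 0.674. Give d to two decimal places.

For two independent groups of n = 79 each: d_min = (z_{α/2} + z_β)·√(2/n).
z-sum = 1.960 + 0.674 = 2.634.
d_min = 2.634 × √(2/79) = 2.634 × 0.1591 = 0.419.

d_min ≈ 0.42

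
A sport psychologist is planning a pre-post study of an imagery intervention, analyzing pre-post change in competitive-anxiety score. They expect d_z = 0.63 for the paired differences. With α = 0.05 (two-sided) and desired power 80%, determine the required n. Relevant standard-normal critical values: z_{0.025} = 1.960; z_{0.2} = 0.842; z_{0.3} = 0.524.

For a paired (one-sample on differences) test: n = ((z_{α/2} + z_β) / d)².
z_{α/2} + z_β = 1.960 + 0.842 = 2.802.
n = (2.802 / 0.63)² = 4.448² = 19.78.
Round up.

n = 20 pairs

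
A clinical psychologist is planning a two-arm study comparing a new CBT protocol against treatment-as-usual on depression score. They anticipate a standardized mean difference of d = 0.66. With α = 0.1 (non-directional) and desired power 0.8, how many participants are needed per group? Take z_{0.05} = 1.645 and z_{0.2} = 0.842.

For two independent groups with equal n: n = 2·((z_{α/2} + z_β) / d)².
z_{α/2} + z_β = 1.645 + 0.842 = 2.487.
n = 2 × (2.487 / 0.66)² = 2 × 3.768² = 2 × 14.20 = 28.4.
Round up to the next whole participant.

n = 29 per group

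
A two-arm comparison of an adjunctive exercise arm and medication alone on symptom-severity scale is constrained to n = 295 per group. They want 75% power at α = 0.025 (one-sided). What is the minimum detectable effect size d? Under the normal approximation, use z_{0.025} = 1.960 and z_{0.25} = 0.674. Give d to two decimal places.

For two independent groups of n = 295 each: d_min = (z_{α} + z_β)·√(2/n).
z-sum = 1.960 + 0.674 = 2.634.
d_min = 2.634 × √(2/295) = 2.634 × 0.0823 = 0.217.

d_min ≈ 0.22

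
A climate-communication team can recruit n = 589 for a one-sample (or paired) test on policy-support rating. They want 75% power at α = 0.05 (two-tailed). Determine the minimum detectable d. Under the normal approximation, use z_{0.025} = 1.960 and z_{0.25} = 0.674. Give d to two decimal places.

d_min ≈ 0.11

For a single sample (or paired design) of n = 589: d_min = (z_{α/2} + z_β)/√n.
z-sum = 1.960 + 0.674 = 2.634.
d_min = 2.634 / √589 = 2.634 / 24.269 = 0.109.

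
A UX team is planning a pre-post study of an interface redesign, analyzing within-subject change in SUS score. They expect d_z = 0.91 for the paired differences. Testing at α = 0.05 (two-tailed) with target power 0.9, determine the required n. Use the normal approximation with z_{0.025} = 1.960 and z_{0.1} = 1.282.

For a paired (one-sample on differences) test: n = ((z_{α/2} + z_β) / d)².
z_{α/2} + z_β = 1.960 + 1.282 = 3.242.
n = (3.242 / 0.91)² = 3.563² = 12.69.
Round up.

n = 13 pairs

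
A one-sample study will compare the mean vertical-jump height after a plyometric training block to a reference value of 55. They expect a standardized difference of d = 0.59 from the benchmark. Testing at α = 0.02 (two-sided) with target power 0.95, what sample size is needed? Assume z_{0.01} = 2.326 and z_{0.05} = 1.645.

For a one-sample test: n = ((z_{α/2} + z_β) / d)².
z_{α/2} + z_β = 2.326 + 1.645 = 3.971.
n = (3.971 / 0.59)² = 6.731² = 45.30.
Round up.

n = 46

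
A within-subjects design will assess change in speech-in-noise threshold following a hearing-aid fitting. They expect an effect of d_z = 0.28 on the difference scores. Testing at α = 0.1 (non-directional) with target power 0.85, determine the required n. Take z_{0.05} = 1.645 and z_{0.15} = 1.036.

For a paired (one-sample on differences) test: n = ((z_{α/2} + z_β) / d)².
z_{α/2} + z_β = 1.645 + 1.036 = 2.681.
n = (2.681 / 0.28)² = 9.575² = 91.68.
Round up.

n = 92 pairs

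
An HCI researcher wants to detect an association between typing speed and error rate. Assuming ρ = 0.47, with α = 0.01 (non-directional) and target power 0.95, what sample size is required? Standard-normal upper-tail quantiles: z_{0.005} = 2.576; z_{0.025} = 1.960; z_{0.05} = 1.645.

n = 72

Fisher's z: C = ½·ln((1+r)/(1−r)) = ½·ln(2.7736) = 0.5101.
n = ((z_{α/2} + z_β)/C)² + 3.
(2.576 + 1.645) / 0.5101 = 4.221 / 0.5101 = 8.275.
n = 8.275² + 3 = 68.47 + 3 = 71.5.
Round up.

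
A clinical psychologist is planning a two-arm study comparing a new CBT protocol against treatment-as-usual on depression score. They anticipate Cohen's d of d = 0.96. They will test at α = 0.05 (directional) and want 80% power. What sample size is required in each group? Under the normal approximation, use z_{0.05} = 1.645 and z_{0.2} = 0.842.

For two independent groups with equal n: n = 2·((z_{α} + z_β) / d)².
z_{α} + z_β = 1.645 + 0.842 = 2.487.
n = 2 × (2.487 / 0.96)² = 2 × 2.591² = 2 × 6.71 = 13.4.
Round up to the next whole participant.

n = 14 per group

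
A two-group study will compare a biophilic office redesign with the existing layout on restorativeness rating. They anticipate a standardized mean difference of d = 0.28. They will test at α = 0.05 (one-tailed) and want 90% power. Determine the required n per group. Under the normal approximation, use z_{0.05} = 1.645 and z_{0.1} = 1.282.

For two independent groups with equal n: n = 2·((z_{α} + z_β) / d)².
z_{α} + z_β = 1.645 + 1.282 = 2.927.
n = 2 × (2.927 / 0.28)² = 2 × 10.454² = 2 × 109.28 = 218.6.
Round up to the next whole participant.

n = 219 per group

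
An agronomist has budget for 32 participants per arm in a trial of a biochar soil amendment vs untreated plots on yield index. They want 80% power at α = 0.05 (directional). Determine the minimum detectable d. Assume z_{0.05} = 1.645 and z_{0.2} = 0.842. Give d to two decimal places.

For two independent groups of n = 32 each: d_min = (z_{α} + z_β)·√(2/n).
z-sum = 1.645 + 0.842 = 2.487.
d_min = 2.487 × √(2/32) = 2.487 × 0.2500 = 0.622.

d_min ≈ 0.62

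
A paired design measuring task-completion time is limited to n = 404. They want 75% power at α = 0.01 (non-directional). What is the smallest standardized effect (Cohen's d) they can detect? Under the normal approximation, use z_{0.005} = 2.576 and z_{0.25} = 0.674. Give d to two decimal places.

For a single sample (or paired design) of n = 404: d_min = (z_{α/2} + z_β)/√n.
z-sum = 2.576 + 0.674 = 3.250.
d_min = 3.250 / √404 = 3.250 / 20.100 = 0.162.

d_min ≈ 0.16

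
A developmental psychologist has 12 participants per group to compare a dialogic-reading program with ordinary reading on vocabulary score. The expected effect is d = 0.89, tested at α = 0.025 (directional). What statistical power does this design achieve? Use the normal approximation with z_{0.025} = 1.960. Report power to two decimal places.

For two equal groups, power = Φ(d·√(n/2) − z_{α}).
d·√(n/2) = 0.89 × √(12/2) = 0.89 × 2.449 = 2.180.
z_β = 2.180 − 1.960 = 0.220.
Power = Φ(0.220) = 0.587.

power ≈ 0.59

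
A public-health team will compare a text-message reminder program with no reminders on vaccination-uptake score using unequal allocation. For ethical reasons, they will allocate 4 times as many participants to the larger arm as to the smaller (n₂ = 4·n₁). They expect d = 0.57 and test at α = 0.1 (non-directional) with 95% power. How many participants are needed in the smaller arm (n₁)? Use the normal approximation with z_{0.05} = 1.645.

n₁ = 42

With allocation ratio k = n₂/n₁ = 4, Var(x̄₁−x̄₂) = σ²(1/n₁ + 1/(k·n₁)) = σ²·(k+1)/(k·n₁).
So n₁ = (1 + 1/k)·((z_{α/2} + z_β)/d)² = 1.250 × (3.290/0.57)².
n₁ = 1.250 × 33.32 = 41.6.
Round up: n₁ = 42, giving n₂ = 4 × 42 = 168.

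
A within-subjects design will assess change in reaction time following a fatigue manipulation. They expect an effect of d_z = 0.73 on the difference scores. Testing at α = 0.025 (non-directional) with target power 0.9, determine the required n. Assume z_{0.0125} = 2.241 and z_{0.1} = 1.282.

n = 24 pairs

For a paired (one-sample on differences) test: n = ((z_{α/2} + z_β) / d)².
z_{α/2} + z_β = 2.241 + 1.282 = 3.523.
n = (3.523 / 0.73)² = 4.826² = 23.29.
Round up.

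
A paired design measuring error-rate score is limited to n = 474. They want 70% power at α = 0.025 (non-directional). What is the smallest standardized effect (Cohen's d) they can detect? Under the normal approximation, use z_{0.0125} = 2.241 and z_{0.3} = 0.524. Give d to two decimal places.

For a single sample (or paired design) of n = 474: d_min = (z_{α/2} + z_β)/√n.
z-sum = 2.241 + 0.524 = 2.765.
d_min = 2.765 / √474 = 2.765 / 21.772 = 0.127.

d_min ≈ 0.13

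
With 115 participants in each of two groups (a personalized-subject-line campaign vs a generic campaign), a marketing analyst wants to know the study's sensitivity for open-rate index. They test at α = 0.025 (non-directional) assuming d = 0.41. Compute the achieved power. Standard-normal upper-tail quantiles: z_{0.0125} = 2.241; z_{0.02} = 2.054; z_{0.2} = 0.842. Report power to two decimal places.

For two equal groups, power = Φ(d·√(n/2) − z_{α/2}).
d·√(n/2) = 0.41 × √(115/2) = 0.41 × 7.583 = 3.109.
z_β = 3.109 − 2.241 = 0.868.
Power = Φ(0.868) = 0.807.

power ≈ 0.81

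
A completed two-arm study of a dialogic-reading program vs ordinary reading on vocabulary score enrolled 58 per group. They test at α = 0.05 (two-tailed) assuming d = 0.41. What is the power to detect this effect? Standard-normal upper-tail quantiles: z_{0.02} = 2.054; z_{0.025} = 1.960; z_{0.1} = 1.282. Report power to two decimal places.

power ≈ 0.60

For two equal groups, power = Φ(d·√(n/2) − z_{α/2}).
d·√(n/2) = 0.41 × √(58/2) = 0.41 × 5.385 = 2.208.
z_β = 2.208 − 1.960 = 0.248.
Power = Φ(0.248) = 0.598.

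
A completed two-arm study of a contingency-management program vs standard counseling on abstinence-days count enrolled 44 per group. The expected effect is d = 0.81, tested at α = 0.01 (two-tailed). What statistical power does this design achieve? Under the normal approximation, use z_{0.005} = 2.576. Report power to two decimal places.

For two equal groups, power = Φ(d·√(n/2) − z_{α/2}).
d·√(n/2) = 0.81 × √(44/2) = 0.81 × 4.690 = 3.799.
z_β = 3.799 − 2.576 = 1.223.
Power = Φ(1.223) = 0.889.

power ≈ 0.89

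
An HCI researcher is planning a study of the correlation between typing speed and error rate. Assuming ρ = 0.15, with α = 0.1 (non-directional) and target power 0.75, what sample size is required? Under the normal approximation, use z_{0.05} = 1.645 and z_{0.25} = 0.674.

Fisher's z: C = ½·ln((1+r)/(1−r)) = ½·ln(1.3529) = 0.1511.
n = ((z_{α/2} + z_β)/C)² + 3.
(1.645 + 0.674) / 0.1511 = 2.319 / 0.1511 = 15.347.
n = 15.347² + 3 = 235.54 + 3 = 238.5.
Round up.

n = 239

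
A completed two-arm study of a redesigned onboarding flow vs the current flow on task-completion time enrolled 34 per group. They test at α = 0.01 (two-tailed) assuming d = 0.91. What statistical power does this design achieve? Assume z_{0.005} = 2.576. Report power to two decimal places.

For two equal groups, power = Φ(d·√(n/2) − z_{α/2}).
d·√(n/2) = 0.91 × √(34/2) = 0.91 × 4.123 = 3.752.
z_β = 3.752 − 2.576 = 1.176.
Power = Φ(1.176) = 0.880.

power ≈ 0.88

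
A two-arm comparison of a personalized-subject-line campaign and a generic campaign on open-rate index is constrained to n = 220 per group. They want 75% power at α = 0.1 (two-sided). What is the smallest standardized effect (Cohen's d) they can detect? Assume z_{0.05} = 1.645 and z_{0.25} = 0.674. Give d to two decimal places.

d_min ≈ 0.22

For two independent groups of n = 220 each: d_min = (z_{α/2} + z_β)·√(2/n).
z-sum = 1.645 + 0.674 = 2.319.
d_min = 2.319 × √(2/220) = 2.319 × 0.0953 = 0.221.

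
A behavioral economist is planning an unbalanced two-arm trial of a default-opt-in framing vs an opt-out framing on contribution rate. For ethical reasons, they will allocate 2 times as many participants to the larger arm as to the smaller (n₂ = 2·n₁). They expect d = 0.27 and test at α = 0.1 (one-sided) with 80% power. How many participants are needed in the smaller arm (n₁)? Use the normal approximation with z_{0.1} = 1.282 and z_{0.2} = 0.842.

n₁ = 93

With allocation ratio k = n₂/n₁ = 2, Var(x̄₁−x̄₂) = σ²(1/n₁ + 1/(k·n₁)) = σ²·(k+1)/(k·n₁).
So n₁ = (1 + 1/k)·((z_{α} + z_β)/d)² = 1.500 × (2.124/0.27)².
n₁ = 1.500 × 61.88 = 92.8.
Round up: n₁ = 93, giving n₂ = 2 × 93 = 186.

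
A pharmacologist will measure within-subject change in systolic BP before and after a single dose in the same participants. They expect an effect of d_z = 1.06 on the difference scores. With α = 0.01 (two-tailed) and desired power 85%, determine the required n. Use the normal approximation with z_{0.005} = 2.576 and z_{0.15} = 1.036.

For a paired (one-sample on differences) test: n = ((z_{α/2} + z_β) / d)².
z_{α/2} + z_β = 2.576 + 1.036 = 3.612.
n = (3.612 / 1.06)² = 3.408² = 11.61.
Round up.

n = 12 pairs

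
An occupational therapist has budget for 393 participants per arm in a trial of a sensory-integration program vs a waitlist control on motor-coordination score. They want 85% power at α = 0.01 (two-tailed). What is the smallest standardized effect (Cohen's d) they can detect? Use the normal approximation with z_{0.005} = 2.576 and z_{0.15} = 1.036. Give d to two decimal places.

For two independent groups of n = 393 each: d_min = (z_{α/2} + z_β)·√(2/n).
z-sum = 2.576 + 1.036 = 3.612.
d_min = 3.612 × √(2/393) = 3.612 × 0.0713 = 0.258.

d_min ≈ 0.26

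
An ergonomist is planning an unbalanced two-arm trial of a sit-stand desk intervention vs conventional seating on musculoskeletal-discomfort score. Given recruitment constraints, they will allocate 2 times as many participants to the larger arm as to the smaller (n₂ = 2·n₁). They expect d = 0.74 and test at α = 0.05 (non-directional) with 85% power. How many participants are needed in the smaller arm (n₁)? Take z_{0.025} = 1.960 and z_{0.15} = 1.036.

With allocation ratio k = n₂/n₁ = 2, Var(x̄₁−x̄₂) = σ²(1/n₁ + 1/(k·n₁)) = σ²·(k+1)/(k·n₁).
So n₁ = (1 + 1/k)·((z_{α/2} + z_β)/d)² = 1.500 × (2.996/0.74)².
n₁ = 1.500 × 16.39 = 24.6.
Round up: n₁ = 25, giving n₂ = 2 × 25 = 50.

n₁ = 25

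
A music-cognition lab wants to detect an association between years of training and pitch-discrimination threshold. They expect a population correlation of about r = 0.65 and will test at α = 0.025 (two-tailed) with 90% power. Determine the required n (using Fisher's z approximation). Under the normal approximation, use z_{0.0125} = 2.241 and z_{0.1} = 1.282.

n = 24

Fisher's z: C = ½·ln((1+r)/(1−r)) = ½·ln(4.7143) = 0.7753.
n = ((z_{α/2} + z_β)/C)² + 3.
(2.241 + 1.282) / 0.7753 = 3.523 / 0.7753 = 4.544.
n = 4.544² + 3 = 20.65 + 3 = 23.6.
Round up.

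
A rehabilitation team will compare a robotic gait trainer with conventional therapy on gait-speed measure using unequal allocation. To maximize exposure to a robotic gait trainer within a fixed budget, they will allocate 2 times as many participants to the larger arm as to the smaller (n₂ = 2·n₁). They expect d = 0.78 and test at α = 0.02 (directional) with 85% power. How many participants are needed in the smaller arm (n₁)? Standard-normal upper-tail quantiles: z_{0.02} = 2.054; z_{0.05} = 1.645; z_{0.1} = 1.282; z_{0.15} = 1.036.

n₁ = 24

With allocation ratio k = n₂/n₁ = 2, Var(x̄₁−x̄₂) = σ²(1/n₁ + 1/(k·n₁)) = σ²·(k+1)/(k·n₁).
So n₁ = (1 + 1/k)·((z_{α} + z_β)/d)² = 1.500 × (3.090/0.78)².
n₁ = 1.500 × 15.69 = 23.5.
Round up: n₁ = 24, giving n₂ = 2 × 24 = 48.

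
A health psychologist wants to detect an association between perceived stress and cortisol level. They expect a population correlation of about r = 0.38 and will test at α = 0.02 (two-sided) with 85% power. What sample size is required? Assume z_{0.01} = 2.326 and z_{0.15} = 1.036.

Fisher's z: C = ½·ln((1+r)/(1−r)) = ½·ln(2.2258) = 0.4001.
n = ((z_{α/2} + z_β)/C)² + 3.
(2.326 + 1.036) / 0.4001 = 3.362 / 0.4001 = 8.403.
n = 8.403² + 3 = 70.61 + 3 = 73.6.
Round up.

n = 74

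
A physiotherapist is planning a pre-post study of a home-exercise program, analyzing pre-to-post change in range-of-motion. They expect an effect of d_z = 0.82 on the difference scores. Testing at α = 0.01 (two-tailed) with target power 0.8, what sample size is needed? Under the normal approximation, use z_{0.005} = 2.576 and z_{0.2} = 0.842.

n = 18 pairs

For a paired (one-sample on differences) test: n = ((z_{α/2} + z_β) / d)².
z_{α/2} + z_β = 2.576 + 0.842 = 3.418.
n = (3.418 / 0.82)² = 4.168² = 17.37.
Round up.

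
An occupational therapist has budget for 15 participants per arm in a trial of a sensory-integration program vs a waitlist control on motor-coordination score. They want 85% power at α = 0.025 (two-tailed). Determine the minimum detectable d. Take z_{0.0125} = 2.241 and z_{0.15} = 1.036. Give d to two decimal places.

d_min ≈ 1.20

For two independent groups of n = 15 each: d_min = (z_{α/2} + z_β)·√(2/n).
z-sum = 2.241 + 1.036 = 3.277.
d_min = 3.277 × √(2/15) = 3.277 × 0.3651 = 1.197.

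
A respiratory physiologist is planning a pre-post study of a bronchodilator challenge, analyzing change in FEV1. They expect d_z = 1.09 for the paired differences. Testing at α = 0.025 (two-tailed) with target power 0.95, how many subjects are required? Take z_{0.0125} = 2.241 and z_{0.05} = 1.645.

For a paired (one-sample on differences) test: n = ((z_{α/2} + z_β) / d)².
z_{α/2} + z_β = 2.241 + 1.645 = 3.886.
n = (3.886 / 1.09)² = 3.565² = 12.71.
Round up.

n = 13 pairs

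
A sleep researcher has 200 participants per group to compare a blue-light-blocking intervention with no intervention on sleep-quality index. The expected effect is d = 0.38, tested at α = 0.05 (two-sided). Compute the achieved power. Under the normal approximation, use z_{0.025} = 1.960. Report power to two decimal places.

For two equal groups, power = Φ(d·√(n/2) − z_{α/2}).
d·√(n/2) = 0.38 × √(200/2) = 0.38 × 10.000 = 3.800.
z_β = 3.800 − 1.960 = 1.840.
Power = Φ(1.840) = 0.967.

power ≈ 0.97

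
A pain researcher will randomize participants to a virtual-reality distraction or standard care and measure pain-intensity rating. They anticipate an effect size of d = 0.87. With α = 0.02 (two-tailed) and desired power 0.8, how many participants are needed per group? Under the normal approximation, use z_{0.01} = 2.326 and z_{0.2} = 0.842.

n = 27 per group

For two independent groups with equal n: n = 2·((z_{α/2} + z_β) / d)².
z_{α/2} + z_β = 2.326 + 0.842 = 3.168.
n = 2 × (3.168 / 0.87)² = 2 × 3.641² = 2 × 13.26 = 26.5.
Round up to the next whole participant.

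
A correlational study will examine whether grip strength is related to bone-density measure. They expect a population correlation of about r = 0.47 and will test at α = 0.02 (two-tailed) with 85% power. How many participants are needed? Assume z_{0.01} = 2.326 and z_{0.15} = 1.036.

n = 47

Fisher's z: C = ½·ln((1+r)/(1−r)) = ½·ln(2.7736) = 0.5101.
n = ((z_{α/2} + z_β)/C)² + 3.
(2.326 + 1.036) / 0.5101 = 3.362 / 0.5101 = 6.591.
n = 6.591² + 3 = 43.44 + 3 = 46.4.
Round up.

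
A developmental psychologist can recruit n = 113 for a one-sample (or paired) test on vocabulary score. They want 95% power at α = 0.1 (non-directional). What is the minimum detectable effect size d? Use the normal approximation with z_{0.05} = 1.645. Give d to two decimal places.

d_min ≈ 0.31

For a single sample (or paired design) of n = 113: d_min = (z_{α/2} + z_β)/√n.
z-sum = 1.645 + 1.645 = 3.290.
d_min = 3.290 / √113 = 3.290 / 10.630 = 0.309.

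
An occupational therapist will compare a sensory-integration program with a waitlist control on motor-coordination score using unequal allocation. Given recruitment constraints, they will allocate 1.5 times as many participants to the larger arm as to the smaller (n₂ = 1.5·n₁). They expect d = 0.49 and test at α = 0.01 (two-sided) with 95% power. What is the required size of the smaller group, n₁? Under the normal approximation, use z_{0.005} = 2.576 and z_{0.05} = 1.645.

n₁ = 124

With allocation ratio k = n₂/n₁ = 1.5, Var(x̄₁−x̄₂) = σ²(1/n₁ + 1/(k·n₁)) = σ²·(k+1)/(k·n₁).
So n₁ = (1 + 1/k)·((z_{α/2} + z_β)/d)² = 1.667 × (4.221/0.49)².
n₁ = 1.667 × 74.21 = 123.7.
Round up: n₁ = 124, giving n₂ = 1.5 × 124 = 186.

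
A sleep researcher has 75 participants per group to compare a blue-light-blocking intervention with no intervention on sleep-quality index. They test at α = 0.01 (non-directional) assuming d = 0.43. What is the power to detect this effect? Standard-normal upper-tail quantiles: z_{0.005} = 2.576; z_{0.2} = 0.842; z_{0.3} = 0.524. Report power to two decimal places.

For two equal groups, power = Φ(d·√(n/2) − z_{α/2}).
d·√(n/2) = 0.43 × √(75/2) = 0.43 × 6.124 = 2.633.
z_β = 2.633 − 2.576 = 0.057.
Power = Φ(0.057) = 0.523.

power ≈ 0.52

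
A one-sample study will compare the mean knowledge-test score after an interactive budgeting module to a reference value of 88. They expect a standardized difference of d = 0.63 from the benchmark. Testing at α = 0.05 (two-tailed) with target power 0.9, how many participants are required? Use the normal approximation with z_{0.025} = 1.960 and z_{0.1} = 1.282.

For a one-sample test: n = ((z_{α/2} + z_β) / d)².
z_{α/2} + z_β = 1.960 + 1.282 = 3.242.
n = (3.242 / 0.63)² = 5.146² = 26.48.
Round up.

n = 27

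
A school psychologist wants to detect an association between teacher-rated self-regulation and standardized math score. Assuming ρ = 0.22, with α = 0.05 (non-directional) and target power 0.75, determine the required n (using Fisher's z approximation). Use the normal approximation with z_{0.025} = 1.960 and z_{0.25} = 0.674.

n = 142

Fisher's z: C = ½·ln((1+r)/(1−r)) = ½·ln(1.5641) = 0.2237.
n = ((z_{α/2} + z_β)/C)² + 3.
(1.960 + 0.674) / 0.2237 = 2.634 / 0.2237 = 11.775.
n = 11.775² + 3 = 138.64 + 3 = 141.6.
Round up.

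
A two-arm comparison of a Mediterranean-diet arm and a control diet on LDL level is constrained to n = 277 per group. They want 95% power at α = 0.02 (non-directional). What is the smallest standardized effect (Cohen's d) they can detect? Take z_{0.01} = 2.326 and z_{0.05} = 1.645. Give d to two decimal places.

For two independent groups of n = 277 each: d_min = (z_{α/2} + z_β)·√(2/n).
z-sum = 2.326 + 1.645 = 3.971.
d_min = 3.971 × √(2/277) = 3.971 × 0.0850 = 0.337.

d_min ≈ 0.34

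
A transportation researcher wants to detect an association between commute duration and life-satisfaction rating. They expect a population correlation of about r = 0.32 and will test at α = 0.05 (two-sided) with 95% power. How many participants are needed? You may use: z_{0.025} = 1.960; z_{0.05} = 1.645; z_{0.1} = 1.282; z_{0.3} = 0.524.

n = 122

Fisher's z: C = ½·ln((1+r)/(1−r)) = ½·ln(1.9412) = 0.3316.
n = ((z_{α/2} + z_β)/C)² + 3.
(1.960 + 1.645) / 0.3316 = 3.605 / 0.3316 = 10.872.
n = 10.872² + 3 = 118.19 + 3 = 121.2.
Round up.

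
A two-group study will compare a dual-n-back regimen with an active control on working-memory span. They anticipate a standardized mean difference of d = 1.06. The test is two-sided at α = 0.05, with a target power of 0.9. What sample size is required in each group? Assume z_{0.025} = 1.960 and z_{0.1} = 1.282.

n = 19 per group

For two independent groups with equal n: n = 2·((z_{α/2} + z_β) / d)².
z_{α/2} + z_β = 1.960 + 1.282 = 3.242.
n = 2 × (3.242 / 1.06)² = 2 × 3.058² = 2 × 9.35 = 18.7.
Round up to the next whole participant.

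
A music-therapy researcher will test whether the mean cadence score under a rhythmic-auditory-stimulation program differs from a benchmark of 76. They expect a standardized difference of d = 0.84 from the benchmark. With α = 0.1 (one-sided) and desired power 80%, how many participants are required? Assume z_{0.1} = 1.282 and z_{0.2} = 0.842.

For a one-sample test: n = ((z_{α} + z_β) / d)².
z_{α} + z_β = 1.282 + 0.842 = 2.124.
n = (2.124 / 0.84)² = 2.529² = 6.39.
Round up.

n = 7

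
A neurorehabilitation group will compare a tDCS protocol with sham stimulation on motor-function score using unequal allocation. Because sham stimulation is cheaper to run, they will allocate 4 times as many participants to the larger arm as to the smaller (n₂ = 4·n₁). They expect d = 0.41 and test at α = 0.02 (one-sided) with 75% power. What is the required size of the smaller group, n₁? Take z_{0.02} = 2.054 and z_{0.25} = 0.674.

n₁ = 56

With allocation ratio k = n₂/n₁ = 4, Var(x̄₁−x̄₂) = σ²(1/n₁ + 1/(k·n₁)) = σ²·(k+1)/(k·n₁).
So n₁ = (1 + 1/k)·((z_{α} + z_β)/d)² = 1.250 × (2.728/0.41)².
n₁ = 1.250 × 44.27 = 55.3.
Round up: n₁ = 56, giving n₂ = 4 × 56 = 224.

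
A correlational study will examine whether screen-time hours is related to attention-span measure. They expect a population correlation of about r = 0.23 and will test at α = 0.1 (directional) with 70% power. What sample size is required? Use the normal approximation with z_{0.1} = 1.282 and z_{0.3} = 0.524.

n = 63

Fisher's z: C = ½·ln((1+r)/(1−r)) = ½·ln(1.5974) = 0.2342.
n = ((z_{α} + z_β)/C)² + 3.
(1.282 + 0.524) / 0.2342 = 1.806 / 0.2342 = 7.711.
n = 7.711² + 3 = 59.47 + 3 = 62.5.
Round up.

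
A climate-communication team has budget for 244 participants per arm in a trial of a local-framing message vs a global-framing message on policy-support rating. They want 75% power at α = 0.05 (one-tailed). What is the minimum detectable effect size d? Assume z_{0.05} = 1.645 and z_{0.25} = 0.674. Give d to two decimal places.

For two independent groups of n = 244 each: d_min = (z_{α} + z_β)·√(2/n).
z-sum = 1.645 + 0.674 = 2.319.
d_min = 2.319 × √(2/244) = 2.319 × 0.0905 = 0.210.

d_min ≈ 0.21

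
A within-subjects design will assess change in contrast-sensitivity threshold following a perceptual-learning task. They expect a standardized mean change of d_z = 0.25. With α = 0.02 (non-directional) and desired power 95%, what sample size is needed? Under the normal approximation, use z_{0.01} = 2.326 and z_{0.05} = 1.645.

For a paired (one-sample on differences) test: n = ((z_{α/2} + z_β) / d)².
z_{α/2} + z_β = 2.326 + 1.645 = 3.971.
n = (3.971 / 0.25)² = 15.884² = 252.30.
Round up.

n = 253 pairs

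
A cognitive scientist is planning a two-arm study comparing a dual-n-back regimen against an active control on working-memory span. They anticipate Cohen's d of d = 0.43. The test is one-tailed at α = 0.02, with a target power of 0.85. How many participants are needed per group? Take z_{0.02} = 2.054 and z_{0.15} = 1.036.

n = 104 per group

For two independent groups with equal n: n = 2·((z_{α} + z_β) / d)².
z_{α} + z_β = 2.054 + 1.036 = 3.090.
n = 2 × (3.090 / 0.43)² = 2 × 7.186² = 2 × 51.64 = 103.3.
Round up to the next whole participant.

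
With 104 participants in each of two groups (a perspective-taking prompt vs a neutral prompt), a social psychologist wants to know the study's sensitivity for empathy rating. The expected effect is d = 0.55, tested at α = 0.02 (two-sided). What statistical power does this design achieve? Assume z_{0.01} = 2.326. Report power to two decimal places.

power ≈ 0.95

For two equal groups, power = Φ(d·√(n/2) − z_{α/2}).
d·√(n/2) = 0.55 × √(104/2) = 0.55 × 7.211 = 3.966.
z_β = 3.966 − 2.326 = 1.640.
Power = Φ(1.640) = 0.950.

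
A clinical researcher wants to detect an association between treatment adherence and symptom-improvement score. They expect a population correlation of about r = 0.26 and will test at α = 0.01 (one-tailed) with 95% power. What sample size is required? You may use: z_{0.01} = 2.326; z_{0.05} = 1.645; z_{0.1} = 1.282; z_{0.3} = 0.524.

n = 226

Fisher's z: C = ½·ln((1+r)/(1−r)) = ½·ln(1.7027) = 0.2661.
n = ((z_{α} + z_β)/C)² + 3.
(2.326 + 1.645) / 0.2661 = 3.971 / 0.2661 = 14.923.
n = 14.923² + 3 = 222.69 + 3 = 225.7.
Round up.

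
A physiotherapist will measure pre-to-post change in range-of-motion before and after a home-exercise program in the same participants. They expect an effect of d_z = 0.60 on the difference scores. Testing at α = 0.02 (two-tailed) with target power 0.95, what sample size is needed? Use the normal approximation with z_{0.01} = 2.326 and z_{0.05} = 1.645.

For a paired (one-sample on differences) test: n = ((z_{α/2} + z_β) / d)².
z_{α/2} + z_β = 2.326 + 1.645 = 3.971.
n = (3.971 / 0.60)² = 6.618² = 43.80.
Round up.

n = 44 pairs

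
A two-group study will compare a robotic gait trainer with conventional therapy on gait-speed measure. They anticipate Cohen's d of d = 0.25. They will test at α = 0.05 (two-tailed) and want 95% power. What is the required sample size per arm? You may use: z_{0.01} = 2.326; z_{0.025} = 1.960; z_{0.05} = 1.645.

n = 416 per group

For two independent groups with equal n: n = 2·((z_{α/2} + z_β) / d)².
z_{α/2} + z_β = 1.960 + 1.645 = 3.605.
n = 2 × (3.605 / 0.25)² = 2 × 14.420² = 2 × 207.94 = 415.9.
Round up to the next whole participant.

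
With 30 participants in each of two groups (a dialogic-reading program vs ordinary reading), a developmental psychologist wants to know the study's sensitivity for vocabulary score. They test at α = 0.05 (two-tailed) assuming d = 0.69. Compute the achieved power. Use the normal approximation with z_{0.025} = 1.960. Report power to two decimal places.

For two equal groups, power = Φ(d·√(n/2) − z_{α/2}).
d·√(n/2) = 0.69 × √(30/2) = 0.69 × 3.873 = 2.672.
z_β = 2.672 − 1.960 = 0.712.
Power = Φ(0.712) = 0.762.

power ≈ 0.76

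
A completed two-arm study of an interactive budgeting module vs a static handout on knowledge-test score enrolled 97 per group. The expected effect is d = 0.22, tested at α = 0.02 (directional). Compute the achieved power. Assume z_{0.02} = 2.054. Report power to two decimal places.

power ≈ 0.30

For two equal groups, power = Φ(d·√(n/2) − z_{α}).
d·√(n/2) = 0.22 × √(97/2) = 0.22 × 6.964 = 1.532.
z_β = 1.532 − 2.054 = -0.522.
Power = Φ(-0.522) = 0.301.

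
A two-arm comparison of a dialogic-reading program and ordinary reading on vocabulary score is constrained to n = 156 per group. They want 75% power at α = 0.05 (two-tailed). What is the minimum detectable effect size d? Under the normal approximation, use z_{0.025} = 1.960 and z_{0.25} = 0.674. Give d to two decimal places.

d_min ≈ 0.30

For two independent groups of n = 156 each: d_min = (z_{α/2} + z_β)·√(2/n).
z-sum = 1.960 + 0.674 = 2.634.
d_min = 2.634 × √(2/156) = 2.634 × 0.1132 = 0.298.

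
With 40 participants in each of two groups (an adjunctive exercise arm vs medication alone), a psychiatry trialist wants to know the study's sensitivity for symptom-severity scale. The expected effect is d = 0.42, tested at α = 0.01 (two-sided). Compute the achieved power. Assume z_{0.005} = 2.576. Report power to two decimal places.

power ≈ 0.24

For two equal groups, power = Φ(d·√(n/2) − z_{α/2}).
d·√(n/2) = 0.42 × √(40/2) = 0.42 × 4.472 = 1.878.
z_β = 1.878 − 2.576 = -0.698.
Power = Φ(-0.698) = 0.243.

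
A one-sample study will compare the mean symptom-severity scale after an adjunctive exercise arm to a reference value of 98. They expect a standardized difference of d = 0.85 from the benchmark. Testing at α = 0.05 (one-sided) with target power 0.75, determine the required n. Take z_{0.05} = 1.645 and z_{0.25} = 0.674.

n = 8

For a one-sample test: n = ((z_{α} + z_β) / d)².
z_{α} + z_β = 1.645 + 0.674 = 2.319.
n = (2.319 / 0.85)² = 2.728² = 7.44.
Round up.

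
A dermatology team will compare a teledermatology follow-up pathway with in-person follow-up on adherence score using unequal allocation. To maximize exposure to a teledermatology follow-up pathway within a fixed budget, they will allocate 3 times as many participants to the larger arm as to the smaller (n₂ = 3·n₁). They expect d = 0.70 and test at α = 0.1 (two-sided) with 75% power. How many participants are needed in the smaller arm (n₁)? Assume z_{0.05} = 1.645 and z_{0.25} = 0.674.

With allocation ratio k = n₂/n₁ = 3, Var(x̄₁−x̄₂) = σ²(1/n₁ + 1/(k·n₁)) = σ²·(k+1)/(k·n₁).
So n₁ = (1 + 1/k)·((z_{α/2} + z_β)/d)² = 1.333 × (2.319/0.70)².
n₁ = 1.333 × 10.98 = 14.6.
Round up: n₁ = 15, giving n₂ = 3 × 15 = 45.

n₁ = 15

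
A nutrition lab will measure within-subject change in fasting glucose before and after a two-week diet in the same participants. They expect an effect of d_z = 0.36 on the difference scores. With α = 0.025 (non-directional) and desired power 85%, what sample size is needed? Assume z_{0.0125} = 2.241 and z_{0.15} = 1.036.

n = 83 pairs

For a paired (one-sample on differences) test: n = ((z_{α/2} + z_β) / d)².
z_{α/2} + z_β = 2.241 + 1.036 = 3.277.
n = (3.277 / 0.36)² = 9.103² = 82.86.
Round up.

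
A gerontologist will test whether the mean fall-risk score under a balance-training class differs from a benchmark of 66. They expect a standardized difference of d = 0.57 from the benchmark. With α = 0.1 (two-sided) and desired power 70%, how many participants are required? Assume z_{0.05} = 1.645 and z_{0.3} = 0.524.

For a one-sample test: n = ((z_{α/2} + z_β) / d)².
z_{α/2} + z_β = 1.645 + 0.524 = 2.169.
n = (2.169 / 0.57)² = 3.805² = 14.48.
Round up.

n = 15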